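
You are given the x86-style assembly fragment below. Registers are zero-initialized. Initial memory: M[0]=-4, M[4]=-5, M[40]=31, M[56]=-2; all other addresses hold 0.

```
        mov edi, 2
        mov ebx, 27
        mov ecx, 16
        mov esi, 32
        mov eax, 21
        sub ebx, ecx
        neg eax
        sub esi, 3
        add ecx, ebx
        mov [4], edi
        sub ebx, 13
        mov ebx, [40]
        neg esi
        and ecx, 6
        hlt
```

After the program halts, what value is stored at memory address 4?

edi=2
ebx=27
ecx=16
esi=32
eax=21
ebx=27-16=11
eax=-(21)=-21
esi=32-3=29
ecx=16+11=27
mov [4], edi → M[4]=2
ebx=11-13=-2
ebx=M[40]=31
esi=-(29)=-29
ecx=27&6=2
halt.

2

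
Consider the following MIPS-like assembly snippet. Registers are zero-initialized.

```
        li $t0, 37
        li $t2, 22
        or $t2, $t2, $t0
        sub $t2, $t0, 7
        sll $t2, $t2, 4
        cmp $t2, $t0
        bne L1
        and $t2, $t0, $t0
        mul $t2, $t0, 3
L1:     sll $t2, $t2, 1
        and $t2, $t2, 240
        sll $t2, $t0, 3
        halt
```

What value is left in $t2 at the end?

$t0=37
$t2=22
$t2=22|37=55
$t2=37-7=30
$t2=30<<4=480
cmp $t2, $t0  (cmp 480,37)
bne L1: taken
$t2=480<<1=960
$t2=960&240=192
$t2=37<<3=296
halt.

296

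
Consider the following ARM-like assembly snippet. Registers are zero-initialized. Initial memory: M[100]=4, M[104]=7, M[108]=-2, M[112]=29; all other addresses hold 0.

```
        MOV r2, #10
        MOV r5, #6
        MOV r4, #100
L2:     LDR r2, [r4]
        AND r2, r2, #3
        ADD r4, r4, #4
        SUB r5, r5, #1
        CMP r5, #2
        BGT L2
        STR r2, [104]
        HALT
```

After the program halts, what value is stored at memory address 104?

1

MOV r2, #10 → r2=10
MOV r5, #6 → r5=6
MOV r4, #100 → r4=100
LDR r2, [r4] → r2=M[100]=4
AND r2, r2, #3 → r2=4&3=0
ADD r4, r4, #4 → r4=100+4=104
SUB r5, r5, #1 → r5=6-1=5
CMP r5, #2  (cmp 5,2)
BGT L2: taken
LDR r2, [r4] → r2=M[104]=7
AND r2, r2, #3 → r2=7&3=3
ADD r4, r4, #4 → r4=104+4=108
SUB r5, r5, #1 → r5=5-1=4
CMP r5, #2  (cmp 4,2)
BGT L2: taken
LDR r2, [r4] → r2=M[108]=-2
AND r2, r2, #3 → r2=(-2)&3=2
ADD r4, r4, #4 → r4=108+4=112
SUB r5, r5, #1 → r5=4-1=3
CMP r5, #2  (cmp 3,2)
BGT L2: taken
LDR r2, [r4] → r2=M[112]=29
AND r2, r2, #3 → r2=29&3=1
ADD r4, r4, #4 → r4=112+4=116
SUB r5, r5, #1 → r5=3-1=2
CMP r5, #2  (cmp 2,2)
BGT L2: not taken
STR r2, [104] → M[104]=1
halt.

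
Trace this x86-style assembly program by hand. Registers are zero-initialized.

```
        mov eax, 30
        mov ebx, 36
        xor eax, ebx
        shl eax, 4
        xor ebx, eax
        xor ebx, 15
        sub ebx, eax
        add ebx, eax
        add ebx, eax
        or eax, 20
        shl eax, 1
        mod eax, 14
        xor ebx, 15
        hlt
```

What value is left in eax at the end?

after mov eax, 30: eax=30
after mov ebx, 36: ebx=36
after xor eax, ebx: eax=30^36=58
after shl eax, 4: eax=58<<4=928
after xor ebx, eax: ebx=36^928=900
after xor ebx, 15: ebx=900^15=907
after sub ebx, eax: ebx=907-928=-21
after add ebx, eax: ebx=(-21)+928=907
after add ebx, eax: ebx=907+928=1835
after or eax, 20: eax=928|20=948
after shl eax, 1: eax=948<<1=1896
after mod eax, 14: eax=1896%14=6
after xor ebx, 15: ebx=1835^15=1828
halt.

6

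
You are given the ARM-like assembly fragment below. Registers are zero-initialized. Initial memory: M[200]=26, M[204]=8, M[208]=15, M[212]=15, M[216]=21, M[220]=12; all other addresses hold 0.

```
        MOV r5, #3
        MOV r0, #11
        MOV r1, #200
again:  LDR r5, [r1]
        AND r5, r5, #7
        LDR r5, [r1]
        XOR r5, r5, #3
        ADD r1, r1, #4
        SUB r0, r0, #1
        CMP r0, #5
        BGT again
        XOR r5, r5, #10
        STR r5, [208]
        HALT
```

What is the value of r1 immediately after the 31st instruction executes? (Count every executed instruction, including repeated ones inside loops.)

MOV r5, #3 → r5=3
MOV r0, #11 → r0=11
MOV r1, #200 → r1=200
LDR r5, [r1] → r5=M[200]=26
AND r5, r5, #7 → r5=26&7=2
LDR r5, [r1] → r5=M[200]=26
XOR r5, r5, #3 → r5=26^3=25
ADD r1, r1, #4 → r1=200+4=204
SUB r0, r0, #1 → r0=11-1=10
CMP r0, #5  (cmp 10,5)
BGT again: taken
LDR r5, [r1] → r5=M[204]=8
AND r5, r5, #7 → r5=8&7=0
LDR r5, [r1] → r5=M[204]=8
XOR r5, r5, #3 → r5=8^3=11
ADD r1, r1, #4 → r1=204+4=208
SUB r0, r0, #1 → r0=10-1=9
CMP r0, #5  (cmp 9,5)
BGT again: taken
LDR r5, [r1] → r5=M[208]=15
AND r5, r5, #7 → r5=15&7=7
LDR r5, [r1] → r5=M[208]=15
XOR r5, r5, #3 → r5=15^3=12
ADD r1, r1, #4 → r1=208+4=212
SUB r0, r0, #1 → r0=9-1=8
CMP r0, #5  (cmp 8,5)
BGT again: taken
LDR r5, [r1] → r5=M[212]=15
AND r5, r5, #7 → r5=15&7=7
LDR r5, [r1] → r5=M[212]=15
XOR r5, r5, #3 → r5=15^3=12
After step 31: r1 = 212.

212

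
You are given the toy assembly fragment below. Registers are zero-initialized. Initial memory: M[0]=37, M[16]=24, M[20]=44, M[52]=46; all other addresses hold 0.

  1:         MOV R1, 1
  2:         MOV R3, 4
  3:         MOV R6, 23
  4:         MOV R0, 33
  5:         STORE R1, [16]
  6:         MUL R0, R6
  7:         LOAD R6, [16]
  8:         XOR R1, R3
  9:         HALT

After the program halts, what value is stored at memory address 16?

1

after MOV R1, 1: R1=1
after MOV R3, 4: R3=4
after MOV R6, 23: R6=23
after MOV R0, 33: R0=33
STORE R1, [16] → M[16]=1
after MUL R0, R6: R0=33*23=759
after LOAD R6, [16]: R6=M[16]=1
after XOR R1, R3: R1=1^4=5
halt.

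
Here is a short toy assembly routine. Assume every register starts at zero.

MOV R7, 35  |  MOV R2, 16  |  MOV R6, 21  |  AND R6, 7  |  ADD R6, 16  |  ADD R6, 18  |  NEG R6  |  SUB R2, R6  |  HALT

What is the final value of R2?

after MOV R7, 35: R7=35
after MOV R2, 16: R2=16
after MOV R6, 21: R6=21
after AND R6, 7: R6=21&7=5
after ADD R6, 16: R6=5+16=21
after ADD R6, 18: R6=21+18=39
after NEG R6: R6=-(39)=-39
after SUB R2, R6: R2=16-(-39)=55
halt.

55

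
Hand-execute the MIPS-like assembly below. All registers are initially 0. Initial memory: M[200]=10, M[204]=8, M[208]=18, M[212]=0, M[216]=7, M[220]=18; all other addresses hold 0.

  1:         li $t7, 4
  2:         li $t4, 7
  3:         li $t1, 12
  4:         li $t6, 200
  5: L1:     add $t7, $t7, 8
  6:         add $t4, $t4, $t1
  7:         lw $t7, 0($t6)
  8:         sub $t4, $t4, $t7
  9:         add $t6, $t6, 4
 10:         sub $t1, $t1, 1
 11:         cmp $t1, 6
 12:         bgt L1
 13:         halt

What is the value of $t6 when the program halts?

$t7=4
$t4=7
$t1=12
$t6=200
$t7=4+8=12
$t4=7+12=19
$t7=M[200]=10
$t4=19-10=9
$t6=200+4=204
$t1=12-1=11
cmp $t1, 6  (cmp 11,6)
bgt L1: taken
$t7=10+8=18
$t4=9+11=20
$t7=M[204]=8
$t4=20-8=12
$t6=204+4=208
$t1=11-1=10
cmp $t1, 6  (cmp 10,6)
bgt L1: taken
$t7=8+8=16
$t4=12+10=22
$t7=M[208]=18
$t4=22-18=4
$t6=208+4=212
$t1=10-1=9
cmp $t1, 6  (cmp 9,6)
bgt L1: taken
$t7=18+8=26
$t4=4+9=13
$t7=M[212]=0
$t4=13-0=13
$t6=212+4=216
$t1=9-1=8
cmp $t1, 6  (cmp 8,6)
bgt L1: taken
$t7=0+8=8
$t4=13+8=21
$t7=M[216]=7
$t4=21-7=14
$t6=216+4=220
$t1=8-1=7
cmp $t1, 6  (cmp 7,6)
bgt L1: taken
$t7=7+8=15
$t4=14+7=21
$t7=M[220]=18
$t4=21-18=3
$t6=220+4=224
$t1=7-1=6
cmp $t1, 6  (cmp 6,6)
bgt L1: not taken
halt.

224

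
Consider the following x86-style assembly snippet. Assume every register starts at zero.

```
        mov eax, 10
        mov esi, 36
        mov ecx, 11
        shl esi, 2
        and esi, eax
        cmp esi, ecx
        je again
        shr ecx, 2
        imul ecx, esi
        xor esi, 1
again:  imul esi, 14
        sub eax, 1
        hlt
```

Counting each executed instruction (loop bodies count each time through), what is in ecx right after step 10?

0

after mov eax, 10: eax=10
after mov esi, 36: esi=36
after mov ecx, 11: ecx=11
after shl esi, 2: esi=36<<2=144
after and esi, eax: esi=144&10=0
cmp esi, ecx  (cmp 0,11)
je again: not taken
after shr ecx, 2: ecx=11>>2=2
after imul ecx, esi: ecx=2*0=0
after xor esi, 1: esi=0^1=1
After step 10: ecx = 0.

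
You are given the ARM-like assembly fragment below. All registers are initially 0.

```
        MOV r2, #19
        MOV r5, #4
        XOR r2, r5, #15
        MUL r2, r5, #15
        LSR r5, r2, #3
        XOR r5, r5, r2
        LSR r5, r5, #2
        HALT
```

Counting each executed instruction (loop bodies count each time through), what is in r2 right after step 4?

r2=19
r5=4
r2=4^15=11
r2=4*15=60
After step 4: r2 = 60.

60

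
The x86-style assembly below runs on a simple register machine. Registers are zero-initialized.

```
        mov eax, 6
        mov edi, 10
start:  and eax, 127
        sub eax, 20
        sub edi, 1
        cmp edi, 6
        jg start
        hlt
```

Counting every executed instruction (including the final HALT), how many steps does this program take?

23

mov eax, 6 → eax=6
mov edi, 10 → edi=10
and eax, 127 → eax=6&127=6
sub eax, 20 → eax=6-20=-14
sub edi, 1 → edi=10-1=9
cmp edi, 6  (cmp 9,6)
jg start: taken
and eax, 127 → eax=(-14)&127=114
sub eax, 20 → eax=114-20=94
sub edi, 1 → edi=9-1=8
cmp edi, 6  (cmp 8,6)
jg start: taken
and eax, 127 → eax=94&127=94
sub eax, 20 → eax=94-20=74
sub edi, 1 → edi=8-1=7
cmp edi, 6  (cmp 7,6)
jg start: taken
and eax, 127 → eax=74&127=74
sub eax, 20 → eax=74-20=54
sub edi, 1 → edi=7-1=6
cmp edi, 6  (cmp 6,6)
jg start: not taken
halt.
Total executed instructions: 23.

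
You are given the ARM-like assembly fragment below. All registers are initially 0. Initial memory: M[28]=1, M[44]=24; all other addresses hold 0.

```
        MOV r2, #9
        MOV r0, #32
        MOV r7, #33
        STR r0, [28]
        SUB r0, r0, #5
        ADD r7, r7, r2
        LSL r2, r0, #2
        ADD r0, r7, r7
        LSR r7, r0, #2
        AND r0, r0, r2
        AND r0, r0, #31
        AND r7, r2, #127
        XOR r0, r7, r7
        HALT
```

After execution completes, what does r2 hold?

108

after MOV r2, #9: r2=9
after MOV r0, #32: r0=32
after MOV r7, #33: r7=33
STR r0, [28] → M[28]=32
after SUB r0, r0, #5: r0=32-5=27
after ADD r7, r7, r2: r7=33+9=42
after LSL r2, r0, #2: r2=27<<2=108
after ADD r0, r7, r7: r0=42+42=84
after LSR r7, r0, #2: r7=84>>2=21
after AND r0, r0, r2: r0=84&108=68
after AND r0, r0, #31: r0=68&31=4
after AND r7, r2, #127: r7=108&127=108
after XOR r0, r7, r7: r0=108^108=0
halt.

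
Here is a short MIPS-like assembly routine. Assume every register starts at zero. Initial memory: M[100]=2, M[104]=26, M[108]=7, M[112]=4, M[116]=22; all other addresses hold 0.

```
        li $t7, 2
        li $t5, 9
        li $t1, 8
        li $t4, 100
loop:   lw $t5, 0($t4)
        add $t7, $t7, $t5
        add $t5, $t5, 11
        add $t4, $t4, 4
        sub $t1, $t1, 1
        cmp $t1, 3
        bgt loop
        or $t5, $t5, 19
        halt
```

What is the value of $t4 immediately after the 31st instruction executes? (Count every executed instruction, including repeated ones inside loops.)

li $t7, 2 → $t7=2
li $t5, 9 → $t5=9
li $t1, 8 → $t1=8
li $t4, 100 → $t4=100
lw $t5, 0($t4) → $t5=M[100]=2
add $t7, $t7, $t5 → $t7=2+2=4
add $t5, $t5, 11 → $t5=2+11=13
add $t4, $t4, 4 → $t4=100+4=104
sub $t1, $t1, 1 → $t1=8-1=7
cmp $t1, 3  (cmp 7,3)
bgt loop: taken
lw $t5, 0($t4) → $t5=M[104]=26
add $t7, $t7, $t5 → $t7=4+26=30
add $t5, $t5, 11 → $t5=26+11=37
add $t4, $t4, 4 → $t4=104+4=108
sub $t1, $t1, 1 → $t1=7-1=6
cmp $t1, 3  (cmp 6,3)
bgt loop: taken
lw $t5, 0($t4) → $t5=M[108]=7
add $t7, $t7, $t5 → $t7=30+7=37
add $t5, $t5, 11 → $t5=7+11=18
add $t4, $t4, 4 → $t4=108+4=112
sub $t1, $t1, 1 → $t1=6-1=5
cmp $t1, 3  (cmp 5,3)
bgt loop: taken
lw $t5, 0($t4) → $t5=M[112]=4
add $t7, $t7, $t5 → $t7=37+4=41
add $t5, $t5, 11 → $t5=4+11=15
add $t4, $t4, 4 → $t4=112+4=116
sub $t1, $t1, 1 → $t1=5-1=4
cmp $t1, 3  (cmp 4,3)
After step 31: $t4 = 116.

116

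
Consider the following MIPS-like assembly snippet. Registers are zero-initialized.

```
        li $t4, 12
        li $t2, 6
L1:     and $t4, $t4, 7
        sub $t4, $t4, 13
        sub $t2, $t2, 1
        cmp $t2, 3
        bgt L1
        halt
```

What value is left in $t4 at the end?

after li $t4, 12: $t4=12
after li $t2, 6: $t2=6
after and $t4, $t4, 7: $t4=12&7=4
after sub $t4, $t4, 13: $t4=4-13=-9
after sub $t2, $t2, 1: $t2=6-1=5
cmp $t2, 3  (cmp 5,3)
bgt L1: taken
after and $t4, $t4, 7: $t4=(-9)&7=7
after sub $t4, $t4, 13: $t4=7-13=-6
after sub $t2, $t2, 1: $t2=5-1=4
cmp $t2, 3  (cmp 4,3)
bgt L1: taken
after and $t4, $t4, 7: $t4=(-6)&7=2
after sub $t4, $t4, 13: $t4=2-13=-11
after sub $t2, $t2, 1: $t2=4-1=3
cmp $t2, 3  (cmp 3,3)
bgt L1: not taken
halt.

-11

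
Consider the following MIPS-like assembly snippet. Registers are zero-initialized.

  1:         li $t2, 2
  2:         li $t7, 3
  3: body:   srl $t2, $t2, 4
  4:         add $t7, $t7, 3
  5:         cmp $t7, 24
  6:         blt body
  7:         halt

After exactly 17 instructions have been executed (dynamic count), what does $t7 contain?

15

$t2=2
$t7=3
$t2=2>>4=0
$t7=3+3=6
cmp $t7, 24  (cmp 6,24)
blt body: taken
$t2=0>>4=0
$t7=6+3=9
cmp $t7, 24  (cmp 9,24)
blt body: taken
$t2=0>>4=0
$t7=9+3=12
cmp $t7, 24  (cmp 12,24)
blt body: taken
$t2=0>>4=0
$t7=12+3=15
cmp $t7, 24  (cmp 15,24)
After step 17: $t7 = 15.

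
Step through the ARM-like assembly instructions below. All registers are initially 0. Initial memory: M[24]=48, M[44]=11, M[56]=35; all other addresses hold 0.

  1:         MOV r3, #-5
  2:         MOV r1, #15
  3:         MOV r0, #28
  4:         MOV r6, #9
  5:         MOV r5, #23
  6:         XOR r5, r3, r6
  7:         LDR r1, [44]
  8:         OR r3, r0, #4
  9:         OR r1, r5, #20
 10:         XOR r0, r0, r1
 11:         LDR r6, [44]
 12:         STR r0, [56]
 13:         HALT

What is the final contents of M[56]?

-22

after MOV r3, #-5: r3=-5
after MOV r1, #15: r1=15
after MOV r0, #28: r0=28
after MOV r6, #9: r6=9
after MOV r5, #23: r5=23
after XOR r5, r3, r6: r5=(-5)^9=-14
after LDR r1, [44]: r1=M[44]=11
after OR r3, r0, #4: r3=28|4=28
after OR r1, r5, #20: r1=(-14)|20=-10
after XOR r0, r0, r1: r0=28^(-10)=-22
after LDR r6, [44]: r6=M[44]=11
STR r0, [56] → M[56]=-22
halt.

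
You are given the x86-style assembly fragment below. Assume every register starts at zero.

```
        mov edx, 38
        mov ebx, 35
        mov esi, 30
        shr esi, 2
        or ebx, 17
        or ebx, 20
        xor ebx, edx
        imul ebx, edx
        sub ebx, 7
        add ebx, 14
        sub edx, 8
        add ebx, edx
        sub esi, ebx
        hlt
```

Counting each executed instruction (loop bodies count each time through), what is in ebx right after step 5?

edx=38
ebx=35
esi=30
esi=30>>2=7
ebx=35|17=51
After step 5: ebx = 51.

51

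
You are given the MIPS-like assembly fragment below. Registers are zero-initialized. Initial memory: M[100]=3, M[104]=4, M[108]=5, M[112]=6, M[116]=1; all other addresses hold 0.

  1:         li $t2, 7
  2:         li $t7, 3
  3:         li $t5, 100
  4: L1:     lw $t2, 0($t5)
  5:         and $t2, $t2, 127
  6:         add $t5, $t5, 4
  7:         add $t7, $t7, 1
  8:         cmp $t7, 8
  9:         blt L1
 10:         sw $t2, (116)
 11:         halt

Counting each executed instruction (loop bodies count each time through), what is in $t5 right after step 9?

after li $t2, 7: $t2=7
after li $t7, 3: $t7=3
after li $t5, 100: $t5=100
after lw $t2, 0($t5): $t2=M[100]=3
after and $t2, $t2, 127: $t2=3&127=3
after add $t5, $t5, 4: $t5=100+4=104
after add $t7, $t7, 1: $t7=3+1=4
cmp $t7, 8  (cmp 4,8)
blt L1: taken
After step 9: $t5 = 104.

104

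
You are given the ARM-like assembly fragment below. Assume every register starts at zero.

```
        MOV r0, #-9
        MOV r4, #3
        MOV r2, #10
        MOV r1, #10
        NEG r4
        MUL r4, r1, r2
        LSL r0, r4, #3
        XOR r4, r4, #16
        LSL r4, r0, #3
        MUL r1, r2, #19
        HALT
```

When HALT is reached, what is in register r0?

800

MOV r0, #-9 → r0=-9
MOV r4, #3 → r4=3
MOV r2, #10 → r2=10
MOV r1, #10 → r1=10
NEG r4 → r4=-(3)=-3
MUL r4, r1, r2 → r4=10*10=100
LSL r0, r4, #3 → r0=100<<3=800
XOR r4, r4, #16 → r4=100^16=116
LSL r4, r0, #3 → r4=800<<3=6400
MUL r1, r2, #19 → r1=10*19=190
halt.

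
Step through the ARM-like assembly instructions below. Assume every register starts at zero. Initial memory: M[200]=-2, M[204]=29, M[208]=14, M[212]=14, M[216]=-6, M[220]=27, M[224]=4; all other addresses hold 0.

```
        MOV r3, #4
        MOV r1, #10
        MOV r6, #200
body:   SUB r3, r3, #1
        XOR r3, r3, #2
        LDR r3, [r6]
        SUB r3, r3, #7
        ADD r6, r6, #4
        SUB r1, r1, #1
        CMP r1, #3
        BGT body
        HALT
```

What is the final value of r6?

228

after MOV r3, #4: r3=4
after MOV r1, #10: r1=10
after MOV r6, #200: r6=200
after SUB r3, r3, #1: r3=4-1=3
after XOR r3, r3, #2: r3=3^2=1
after LDR r3, [r6]: r3=M[200]=-2
after SUB r3, r3, #7: r3=(-2)-7=-9
after ADD r6, r6, #4: r6=200+4=204
after SUB r1, r1, #1: r1=10-1=9
CMP r1, #3  (cmp 9,3)
BGT body: taken
after SUB r3, r3, #1: r3=(-9)-1=-10
after XOR r3, r3, #2: r3=(-10)^2=-12
after LDR r3, [r6]: r3=M[204]=29
after SUB r3, r3, #7: r3=29-7=22
after ADD r6, r6, #4: r6=204+4=208
after SUB r1, r1, #1: r1=9-1=8
CMP r1, #3  (cmp 8,3)
BGT body: taken
after SUB r3, r3, #1: r3=22-1=21
after XOR r3, r3, #2: r3=21^2=23
after LDR r3, [r6]: r3=M[208]=14
after SUB r3, r3, #7: r3=14-7=7
after ADD r6, r6, #4: r6=208+4=212
after SUB r1, r1, #1: r1=8-1=7
CMP r1, #3  (cmp 7,3)
BGT body: taken
after SUB r3, r3, #1: r3=7-1=6
after XOR r3, r3, #2: r3=6^2=4
after LDR r3, [r6]: r3=M[212]=14
after SUB r3, r3, #7: r3=14-7=7
after ADD r6, r6, #4: r6=212+4=216
after SUB r1, r1, #1: r1=7-1=6
CMP r1, #3  (cmp 6,3)
BGT body: taken
after SUB r3, r3, #1: r3=7-1=6
after XOR r3, r3, #2: r3=6^2=4
after LDR r3, [r6]: r3=M[216]=-6
after SUB r3, r3, #7: r3=(-6)-7=-13
after ADD r6, r6, #4: r6=216+4=220
after SUB r1, r1, #1: r1=6-1=5
CMP r1, #3  (cmp 5,3)
BGT body: taken
after SUB r3, r3, #1: r3=(-13)-1=-14
after XOR r3, r3, #2: r3=(-14)^2=-16
after LDR r3, [r6]: r3=M[220]=27
after SUB r3, r3, #7: r3=27-7=20
after ADD r6, r6, #4: r6=220+4=224
after SUB r1, r1, #1: r1=5-1=4
CMP r1, #3  (cmp 4,3)
BGT body: taken
after SUB r3, r3, #1: r3=20-1=19
after XOR r3, r3, #2: r3=19^2=17
after LDR r3, [r6]: r3=M[224]=4
after SUB r3, r3, #7: r3=4-7=-3
after ADD r6, r6, #4: r6=224+4=228
after SUB r1, r1, #1: r1=4-1=3
CMP r1, #3  (cmp 3,3)
BGT body: not taken
halt.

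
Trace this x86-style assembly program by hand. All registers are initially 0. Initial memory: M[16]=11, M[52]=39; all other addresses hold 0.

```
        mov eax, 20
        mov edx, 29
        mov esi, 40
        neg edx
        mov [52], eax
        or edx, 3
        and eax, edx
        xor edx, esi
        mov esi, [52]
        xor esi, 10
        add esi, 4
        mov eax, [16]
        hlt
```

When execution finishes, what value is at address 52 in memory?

eax=20
edx=29
esi=40
edx=-(29)=-29
mov [52], eax → M[52]=20
edx=(-29)|3=-29
eax=20&(-29)=0
edx=(-29)^40=-53
esi=M[52]=20
esi=20^10=30
esi=30+4=34
eax=M[16]=11
halt.

20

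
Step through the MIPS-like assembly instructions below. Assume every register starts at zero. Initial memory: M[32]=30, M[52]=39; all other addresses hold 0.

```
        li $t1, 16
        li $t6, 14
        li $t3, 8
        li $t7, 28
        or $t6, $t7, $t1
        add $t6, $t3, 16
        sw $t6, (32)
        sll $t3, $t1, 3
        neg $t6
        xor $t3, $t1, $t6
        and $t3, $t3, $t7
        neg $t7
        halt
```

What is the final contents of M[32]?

24

after li $t1, 16: $t1=16
after li $t6, 14: $t6=14
after li $t3, 8: $t3=8
after li $t7, 28: $t7=28
after or $t6, $t7, $t1: $t6=28|16=28
after add $t6, $t3, 16: $t6=8+16=24
sw $t6, (32) → M[32]=24
after sll $t3, $t1, 3: $t3=16<<3=128
after neg $t6: $t6=-(24)=-24
after xor $t3, $t1, $t6: $t3=16^(-24)=-8
after and $t3, $t3, $t7: $t3=(-8)&28=24
after neg $t7: $t7=-(28)=-28
halt.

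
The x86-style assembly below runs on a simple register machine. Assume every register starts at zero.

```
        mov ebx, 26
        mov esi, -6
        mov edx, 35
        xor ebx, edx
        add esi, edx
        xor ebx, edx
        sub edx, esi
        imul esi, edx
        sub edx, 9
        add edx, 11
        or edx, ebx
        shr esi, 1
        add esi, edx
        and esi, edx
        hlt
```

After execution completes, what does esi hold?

ebx=26
esi=-6
edx=35
ebx=26^35=57
esi=(-6)+35=29
ebx=57^35=26
edx=35-29=6
esi=29*6=174
edx=6-9=-3
edx=(-3)+11=8
edx=8|26=26
esi=174>>1=87
esi=87+26=113
esi=113&26=16
halt.

16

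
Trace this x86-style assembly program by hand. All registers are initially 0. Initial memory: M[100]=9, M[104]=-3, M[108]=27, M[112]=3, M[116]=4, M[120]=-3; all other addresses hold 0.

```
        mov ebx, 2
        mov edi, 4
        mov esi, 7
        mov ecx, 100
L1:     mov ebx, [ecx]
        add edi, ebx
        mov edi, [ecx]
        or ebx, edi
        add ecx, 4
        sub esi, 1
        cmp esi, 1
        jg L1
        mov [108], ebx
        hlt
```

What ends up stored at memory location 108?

-3

mov ebx, 2 → ebx=2
mov edi, 4 → edi=4
mov esi, 7 → esi=7
mov ecx, 100 → ecx=100
mov ebx, [ecx] → ebx=M[100]=9
add edi, ebx → edi=4+9=13
mov edi, [ecx] → edi=M[100]=9
or ebx, edi → ebx=9|9=9
add ecx, 4 → ecx=100+4=104
sub esi, 1 → esi=7-1=6
cmp esi, 1  (cmp 6,1)
jg L1: taken
mov ebx, [ecx] → ebx=M[104]=-3
add edi, ebx → edi=9+(-3)=6
mov edi, [ecx] → edi=M[104]=-3
or ebx, edi → ebx=(-3)|(-3)=-3
add ecx, 4 → ecx=104+4=108
sub esi, 1 → esi=6-1=5
cmp esi, 1  (cmp 5,1)
jg L1: taken
mov ebx, [ecx] → ebx=M[108]=27
add edi, ebx → edi=(-3)+27=24
mov edi, [ecx] → edi=M[108]=27
or ebx, edi → ebx=27|27=27
add ecx, 4 → ecx=108+4=112
sub esi, 1 → esi=5-1=4
cmp esi, 1  (cmp 4,1)
jg L1: taken
mov ebx, [ecx] → ebx=M[112]=3
add edi, ebx → edi=27+3=30
mov edi, [ecx] → edi=M[112]=3
or ebx, edi → ebx=3|3=3
add ecx, 4 → ecx=112+4=116
sub esi, 1 → esi=4-1=3
cmp esi, 1  (cmp 3,1)
jg L1: taken
mov ebx, [ecx] → ebx=M[116]=4
add edi, ebx → edi=3+4=7
mov edi, [ecx] → edi=M[116]=4
or ebx, edi → ebx=4|4=4
add ecx, 4 → ecx=116+4=120
sub esi, 1 → esi=3-1=2
cmp esi, 1  (cmp 2,1)
jg L1: taken
mov ebx, [ecx] → ebx=M[120]=-3
add edi, ebx → edi=4+(-3)=1
mov edi, [ecx] → edi=M[120]=-3
or ebx, edi → ebx=(-3)|(-3)=-3
add ecx, 4 → ecx=120+4=124
sub esi, 1 → esi=2-1=1
cmp esi, 1  (cmp 1,1)
jg L1: not taken
mov [108], ebx → M[108]=-3
halt.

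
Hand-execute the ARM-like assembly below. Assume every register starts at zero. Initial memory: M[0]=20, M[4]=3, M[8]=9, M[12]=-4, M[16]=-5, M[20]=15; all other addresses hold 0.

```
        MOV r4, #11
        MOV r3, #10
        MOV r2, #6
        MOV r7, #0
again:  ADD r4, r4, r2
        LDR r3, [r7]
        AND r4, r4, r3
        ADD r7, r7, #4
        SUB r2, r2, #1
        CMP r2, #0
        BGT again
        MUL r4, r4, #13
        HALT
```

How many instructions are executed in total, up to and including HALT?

MOV r4, #11 → r4=11
MOV r3, #10 → r3=10
MOV r2, #6 → r2=6
MOV r7, #0 → r7=0
ADD r4, r4, r2 → r4=11+6=17
LDR r3, [r7] → r3=M[0]=20
AND r4, r4, r3 → r4=17&20=16
ADD r7, r7, #4 → r7=0+4=4
SUB r2, r2, #1 → r2=6-1=5
CMP r2, #0  (cmp 5,0)
BGT again: taken
ADD r4, r4, r2 → r4=16+5=21
LDR r3, [r7] → r3=M[4]=3
AND r4, r4, r3 → r4=21&3=1
ADD r7, r7, #4 → r7=4+4=8
SUB r2, r2, #1 → r2=5-1=4
CMP r2, #0  (cmp 4,0)
BGT again: taken
ADD r4, r4, r2 → r4=1+4=5
LDR r3, [r7] → r3=M[8]=9
AND r4, r4, r3 → r4=5&9=1
ADD r7, r7, #4 → r7=8+4=12
SUB r2, r2, #1 → r2=4-1=3
CMP r2, #0  (cmp 3,0)
BGT again: taken
ADD r4, r4, r2 → r4=1+3=4
LDR r3, [r7] → r3=M[12]=-4
AND r4, r4, r3 → r4=4&(-4)=4
ADD r7, r7, #4 → r7=12+4=16
SUB r2, r2, #1 → r2=3-1=2
CMP r2, #0  (cmp 2,0)
BGT again: taken
ADD r4, r4, r2 → r4=4+2=6
LDR r3, [r7] → r3=M[16]=-5
AND r4, r4, r3 → r4=6&(-5)=2
ADD r7, r7, #4 → r7=16+4=20
SUB r2, r2, #1 → r2=2-1=1
CMP r2, #0  (cmp 1,0)
BGT again: taken
ADD r4, r4, r2 → r4=2+1=3
LDR r3, [r7] → r3=M[20]=15
AND r4, r4, r3 → r4=3&15=3
ADD r7, r7, #4 → r7=20+4=24
SUB r2, r2, #1 → r2=1-1=0
CMP r2, #0  (cmp 0,0)
BGT again: not taken
MUL r4, r4, #13 → r4=3*13=39
halt.
Total executed instructions: 48.

48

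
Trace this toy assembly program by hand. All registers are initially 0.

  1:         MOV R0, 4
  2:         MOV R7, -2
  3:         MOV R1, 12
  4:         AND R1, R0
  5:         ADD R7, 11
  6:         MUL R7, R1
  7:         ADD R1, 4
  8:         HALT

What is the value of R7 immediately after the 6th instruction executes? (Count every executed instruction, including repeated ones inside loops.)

MOV R0, 4 → R0=4
MOV R7, -2 → R7=-2
MOV R1, 12 → R1=12
AND R1, R0 → R1=12&4=4
ADD R7, 11 → R7=(-2)+11=9
MUL R7, R1 → R7=9*4=36
After step 6: R7 = 36.

36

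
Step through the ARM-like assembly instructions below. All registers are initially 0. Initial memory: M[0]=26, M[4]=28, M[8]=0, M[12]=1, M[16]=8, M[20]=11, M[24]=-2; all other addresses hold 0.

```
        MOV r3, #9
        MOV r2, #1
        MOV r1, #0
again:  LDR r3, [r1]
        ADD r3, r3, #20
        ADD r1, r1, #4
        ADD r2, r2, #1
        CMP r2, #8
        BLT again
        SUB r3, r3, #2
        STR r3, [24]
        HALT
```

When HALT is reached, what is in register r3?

r3=9
r2=1
r1=0
r3=M[0]=26
r3=26+20=46
r1=0+4=4
r2=1+1=2
CMP r2, #8  (cmp 2,8)
BLT again: taken
r3=M[4]=28
r3=28+20=48
r1=4+4=8
r2=2+1=3
CMP r2, #8  (cmp 3,8)
BLT again: taken
r3=M[8]=0
r3=0+20=20
r1=8+4=12
r2=3+1=4
CMP r2, #8  (cmp 4,8)
BLT again: taken
r3=M[12]=1
r3=1+20=21
r1=12+4=16
r2=4+1=5
CMP r2, #8  (cmp 5,8)
BLT again: taken
r3=M[16]=8
r3=8+20=28
r1=16+4=20
r2=5+1=6
CMP r2, #8  (cmp 6,8)
BLT again: taken
r3=M[20]=11
r3=11+20=31
r1=20+4=24
r2=6+1=7
CMP r2, #8  (cmp 7,8)
BLT again: taken
r3=M[24]=-2
r3=(-2)+20=18
r1=24+4=28
r2=7+1=8
CMP r2, #8  (cmp 8,8)
BLT again: not taken
r3=18-2=16
STR r3, [24] → M[24]=16
halt.

16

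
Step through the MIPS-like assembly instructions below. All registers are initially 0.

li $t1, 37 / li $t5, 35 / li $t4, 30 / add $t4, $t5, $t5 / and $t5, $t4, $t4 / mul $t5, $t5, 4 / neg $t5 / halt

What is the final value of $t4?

after li $t1, 37: $t1=37
after li $t5, 35: $t5=35
after li $t4, 30: $t4=30
after add $t4, $t5, $t5: $t4=35+35=70
after and $t5, $t4, $t4: $t5=70&70=70
after mul $t5, $t5, 4: $t5=70*4=280
after neg $t5: $t5=-(280)=-280
halt.

70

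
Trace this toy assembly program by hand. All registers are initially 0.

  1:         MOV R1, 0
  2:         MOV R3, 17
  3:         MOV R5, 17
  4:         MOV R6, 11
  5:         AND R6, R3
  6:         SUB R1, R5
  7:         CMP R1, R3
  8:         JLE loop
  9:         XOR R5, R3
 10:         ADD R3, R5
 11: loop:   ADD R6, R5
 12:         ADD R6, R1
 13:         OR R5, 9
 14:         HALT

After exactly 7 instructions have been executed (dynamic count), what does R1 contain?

R1=0
R3=17
R5=17
R6=11
R6=11&17=1
R1=0-17=-17
CMP R1, R3  (cmp -17,17)
After step 7: R1 = -17.

-17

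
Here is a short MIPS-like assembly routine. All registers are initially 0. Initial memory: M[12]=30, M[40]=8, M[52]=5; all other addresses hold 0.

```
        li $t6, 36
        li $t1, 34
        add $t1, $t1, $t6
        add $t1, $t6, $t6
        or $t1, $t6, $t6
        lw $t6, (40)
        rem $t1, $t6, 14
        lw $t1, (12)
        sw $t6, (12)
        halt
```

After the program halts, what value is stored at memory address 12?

8

after li $t6, 36: $t6=36
after li $t1, 34: $t1=34
after add $t1, $t1, $t6: $t1=34+36=70
after add $t1, $t6, $t6: $t1=36+36=72
after or $t1, $t6, $t6: $t1=36|36=36
after lw $t6, (40): $t6=M[40]=8
after rem $t1, $t6, 14: $t1=8%14=8
after lw $t1, (12): $t1=M[12]=30
sw $t6, (12) → M[12]=8
halt.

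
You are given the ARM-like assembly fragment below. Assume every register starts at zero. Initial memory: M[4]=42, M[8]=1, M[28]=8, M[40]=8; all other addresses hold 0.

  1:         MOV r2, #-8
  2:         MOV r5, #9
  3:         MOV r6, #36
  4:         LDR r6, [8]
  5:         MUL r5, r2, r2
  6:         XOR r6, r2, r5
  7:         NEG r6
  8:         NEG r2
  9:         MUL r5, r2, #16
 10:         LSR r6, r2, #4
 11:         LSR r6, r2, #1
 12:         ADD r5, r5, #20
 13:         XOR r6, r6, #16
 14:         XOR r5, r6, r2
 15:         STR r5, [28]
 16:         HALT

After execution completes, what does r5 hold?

28

MOV r2, #-8 → r2=-8
MOV r5, #9 → r5=9
MOV r6, #36 → r6=36
LDR r6, [8] → r6=M[8]=1
MUL r5, r2, r2 → r5=(-8)*(-8)=64
XOR r6, r2, r5 → r6=(-8)^64=-72
NEG r6 → r6=-(-72)=72
NEG r2 → r2=-(-8)=8
MUL r5, r2, #16 → r5=8*16=128
LSR r6, r2, #4 → r6=8>>4=0
LSR r6, r2, #1 → r6=8>>1=4
ADD r5, r5, #20 → r5=128+20=148
XOR r6, r6, #16 → r6=4^16=20
XOR r5, r6, r2 → r5=20^8=28
STR r5, [28] → M[28]=28
halt.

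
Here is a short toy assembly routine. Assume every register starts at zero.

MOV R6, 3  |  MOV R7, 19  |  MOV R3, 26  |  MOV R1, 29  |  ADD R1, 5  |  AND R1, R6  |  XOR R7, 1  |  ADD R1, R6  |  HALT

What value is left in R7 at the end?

after MOV R6, 3: R6=3
after MOV R7, 19: R7=19
after MOV R3, 26: R3=26
after MOV R1, 29: R1=29
after ADD R1, 5: R1=29+5=34
after AND R1, R6: R1=34&3=2
after XOR R7, 1: R7=19^1=18
after ADD R1, R6: R1=2+3=5
halt.

18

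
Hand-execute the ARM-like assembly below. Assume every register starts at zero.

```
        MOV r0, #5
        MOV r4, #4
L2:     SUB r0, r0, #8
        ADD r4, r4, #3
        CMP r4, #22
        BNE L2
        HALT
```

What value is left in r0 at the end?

-43

MOV r0, #5 → r0=5
MOV r4, #4 → r4=4
SUB r0, r0, #8 → r0=5-8=-3
ADD r4, r4, #3 → r4=4+3=7
CMP r4, #22  (cmp 7,22)
BNE L2: taken
SUB r0, r0, #8 → r0=(-3)-8=-11
ADD r4, r4, #3 → r4=7+3=10
CMP r4, #22  (cmp 10,22)
BNE L2: taken
SUB r0, r0, #8 → r0=(-11)-8=-19
ADD r4, r4, #3 → r4=10+3=13
CMP r4, #22  (cmp 13,22)
BNE L2: taken
SUB r0, r0, #8 → r0=(-19)-8=-27
ADD r4, r4, #3 → r4=13+3=16
CMP r4, #22  (cmp 16,22)
BNE L2: taken
SUB r0, r0, #8 → r0=(-27)-8=-35
ADD r4, r4, #3 → r4=16+3=19
CMP r4, #22  (cmp 19,22)
BNE L2: taken
SUB r0, r0, #8 → r0=(-35)-8=-43
ADD r4, r4, #3 → r4=19+3=22
CMP r4, #22  (cmp 22,22)
BNE L2: not taken
halt.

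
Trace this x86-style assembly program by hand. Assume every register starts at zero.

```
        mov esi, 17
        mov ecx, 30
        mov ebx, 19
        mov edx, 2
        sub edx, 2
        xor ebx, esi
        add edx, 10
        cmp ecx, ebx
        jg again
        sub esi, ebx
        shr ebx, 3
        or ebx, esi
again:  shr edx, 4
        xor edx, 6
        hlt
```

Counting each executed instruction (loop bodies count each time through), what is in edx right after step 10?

esi=17
ecx=30
ebx=19
edx=2
edx=2-2=0
ebx=19^17=2
edx=0+10=10
cmp ecx, ebx  (cmp 30,2)
jg again: taken
edx=10>>4=0
After step 10: edx = 0.

0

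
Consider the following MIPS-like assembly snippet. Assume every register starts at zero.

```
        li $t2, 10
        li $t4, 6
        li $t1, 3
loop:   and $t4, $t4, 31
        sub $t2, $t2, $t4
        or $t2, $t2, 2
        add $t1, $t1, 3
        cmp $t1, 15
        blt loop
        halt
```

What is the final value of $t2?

-6

after li $t2, 10: $t2=10
after li $t4, 6: $t4=6
after li $t1, 3: $t1=3
after and $t4, $t4, 31: $t4=6&31=6
after sub $t2, $t2, $t4: $t2=10-6=4
after or $t2, $t2, 2: $t2=4|2=6
after add $t1, $t1, 3: $t1=3+3=6
cmp $t1, 15  (cmp 6,15)
blt loop: taken
after and $t4, $t4, 31: $t4=6&31=6
after sub $t2, $t2, $t4: $t2=6-6=0
after or $t2, $t2, 2: $t2=0|2=2
after add $t1, $t1, 3: $t1=6+3=9
cmp $t1, 15  (cmp 9,15)
blt loop: taken
after and $t4, $t4, 31: $t4=6&31=6
after sub $t2, $t2, $t4: $t2=2-6=-4
after or $t2, $t2, 2: $t2=(-4)|2=-2
after add $t1, $t1, 3: $t1=9+3=12
cmp $t1, 15  (cmp 12,15)
blt loop: taken
after and $t4, $t4, 31: $t4=6&31=6
after sub $t2, $t2, $t4: $t2=(-2)-6=-8
after or $t2, $t2, 2: $t2=(-8)|2=-6
after add $t1, $t1, 3: $t1=12+3=15
cmp $t1, 15  (cmp 15,15)
blt loop: not taken
halt.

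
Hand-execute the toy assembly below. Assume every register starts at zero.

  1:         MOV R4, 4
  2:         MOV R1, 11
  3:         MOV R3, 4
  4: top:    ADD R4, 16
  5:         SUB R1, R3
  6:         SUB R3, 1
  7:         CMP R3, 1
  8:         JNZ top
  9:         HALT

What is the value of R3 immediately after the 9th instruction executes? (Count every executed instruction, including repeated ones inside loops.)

after MOV R4, 4: R4=4
after MOV R1, 11: R1=11
after MOV R3, 4: R3=4
after ADD R4, 16: R4=4+16=20
after SUB R1, R3: R1=11-4=7
after SUB R3, 1: R3=4-1=3
CMP R3, 1  (cmp 3,1)
JNZ top: taken
after ADD R4, 16: R4=20+16=36
After step 9: R3 = 3.

3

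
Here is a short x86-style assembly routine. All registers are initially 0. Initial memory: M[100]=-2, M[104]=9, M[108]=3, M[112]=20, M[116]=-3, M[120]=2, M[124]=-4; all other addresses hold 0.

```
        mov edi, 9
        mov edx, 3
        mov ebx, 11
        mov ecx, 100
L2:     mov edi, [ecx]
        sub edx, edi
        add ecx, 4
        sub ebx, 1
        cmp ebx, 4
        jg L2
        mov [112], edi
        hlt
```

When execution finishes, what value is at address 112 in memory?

-4

after mov edi, 9: edi=9
after mov edx, 3: edx=3
after mov ebx, 11: ebx=11
after mov ecx, 100: ecx=100
after mov edi, [ecx]: edi=M[100]=-2
after sub edx, edi: edx=3-(-2)=5
after add ecx, 4: ecx=100+4=104
after sub ebx, 1: ebx=11-1=10
cmp ebx, 4  (cmp 10,4)
jg L2: taken
after mov edi, [ecx]: edi=M[104]=9
after sub edx, edi: edx=5-9=-4
after add ecx, 4: ecx=104+4=108
after sub ebx, 1: ebx=10-1=9
cmp ebx, 4  (cmp 9,4)
jg L2: taken
after mov edi, [ecx]: edi=M[108]=3
after sub edx, edi: edx=(-4)-3=-7
after add ecx, 4: ecx=108+4=112
after sub ebx, 1: ebx=9-1=8
cmp ebx, 4  (cmp 8,4)
jg L2: taken
after mov edi, [ecx]: edi=M[112]=20
after sub edx, edi: edx=(-7)-20=-27
after add ecx, 4: ecx=112+4=116
after sub ebx, 1: ebx=8-1=7
cmp ebx, 4  (cmp 7,4)
jg L2: taken
after mov edi, [ecx]: edi=M[116]=-3
after sub edx, edi: edx=(-27)-(-3)=-24
after add ecx, 4: ecx=116+4=120
after sub ebx, 1: ebx=7-1=6
cmp ebx, 4  (cmp 6,4)
jg L2: taken
after mov edi, [ecx]: edi=M[120]=2
after sub edx, edi: edx=(-24)-2=-26
after add ecx, 4: ecx=120+4=124
after sub ebx, 1: ebx=6-1=5
cmp ebx, 4  (cmp 5,4)
jg L2: taken
after mov edi, [ecx]: edi=M[124]=-4
after sub edx, edi: edx=(-26)-(-4)=-22
after add ecx, 4: ecx=124+4=128
after sub ebx, 1: ebx=5-1=4
cmp ebx, 4  (cmp 4,4)
jg L2: not taken
mov [112], edi → M[112]=-4
halt.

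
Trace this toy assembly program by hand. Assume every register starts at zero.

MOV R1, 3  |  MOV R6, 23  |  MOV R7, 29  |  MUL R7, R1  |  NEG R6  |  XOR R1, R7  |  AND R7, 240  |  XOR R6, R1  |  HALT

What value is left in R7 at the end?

MOV R1, 3 → R1=3
MOV R6, 23 → R6=23
MOV R7, 29 → R7=29
MUL R7, R1 → R7=29*3=87
NEG R6 → R6=-(23)=-23
XOR R1, R7 → R1=3^87=84
AND R7, 240 → R7=87&240=80
XOR R6, R1 → R6=(-23)^84=-67
halt.

80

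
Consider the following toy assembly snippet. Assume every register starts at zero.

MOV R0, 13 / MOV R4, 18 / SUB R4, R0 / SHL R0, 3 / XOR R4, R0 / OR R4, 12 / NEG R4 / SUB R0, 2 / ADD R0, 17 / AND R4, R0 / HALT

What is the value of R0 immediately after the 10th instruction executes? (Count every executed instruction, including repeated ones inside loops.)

MOV R0, 13 → R0=13
MOV R4, 18 → R4=18
SUB R4, R0 → R4=18-13=5
SHL R0, 3 → R0=13<<3=104
XOR R4, R0 → R4=5^104=109
OR R4, 12 → R4=109|12=109
NEG R4 → R4=-(109)=-109
SUB R0, 2 → R0=104-2=102
ADD R0, 17 → R0=102+17=119
AND R4, R0 → R4=(-109)&119=19
After step 10: R0 = 119.

119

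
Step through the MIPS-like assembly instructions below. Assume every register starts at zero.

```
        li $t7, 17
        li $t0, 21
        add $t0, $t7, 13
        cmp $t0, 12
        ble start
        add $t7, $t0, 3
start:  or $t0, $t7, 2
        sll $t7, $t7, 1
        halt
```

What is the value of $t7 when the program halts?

66

li $t7, 17 → $t7=17
li $t0, 21 → $t0=21
add $t0, $t7, 13 → $t0=17+13=30
cmp $t0, 12  (cmp 30,12)
ble start: not taken
add $t7, $t0, 3 → $t7=30+3=33
or $t0, $t7, 2 → $t0=33|2=35
sll $t7, $t7, 1 → $t7=33<<1=66
halt.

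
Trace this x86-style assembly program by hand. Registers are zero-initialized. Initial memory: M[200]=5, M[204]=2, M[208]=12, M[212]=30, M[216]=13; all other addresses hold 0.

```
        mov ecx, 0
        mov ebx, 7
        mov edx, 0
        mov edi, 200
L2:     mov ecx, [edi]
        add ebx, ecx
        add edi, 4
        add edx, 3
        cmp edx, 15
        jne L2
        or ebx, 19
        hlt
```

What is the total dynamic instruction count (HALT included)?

after mov ecx, 0: ecx=0
after mov ebx, 7: ebx=7
after mov edx, 0: edx=0
after mov edi, 200: edi=200
after mov ecx, [edi]: ecx=M[200]=5
after add ebx, ecx: ebx=7+5=12
after add edi, 4: edi=200+4=204
after add edx, 3: edx=0+3=3
cmp edx, 15  (cmp 3,15)
jne L2: taken
after mov ecx, [edi]: ecx=M[204]=2
after add ebx, ecx: ebx=12+2=14
after add edi, 4: edi=204+4=208
after add edx, 3: edx=3+3=6
cmp edx, 15  (cmp 6,15)
jne L2: taken
after mov ecx, [edi]: ecx=M[208]=12
after add ebx, ecx: ebx=14+12=26
after add edi, 4: edi=208+4=212
after add edx, 3: edx=6+3=9
cmp edx, 15  (cmp 9,15)
jne L2: taken
after mov ecx, [edi]: ecx=M[212]=30
after add ebx, ecx: ebx=26+30=56
after add edi, 4: edi=212+4=216
after add edx, 3: edx=9+3=12
cmp edx, 15  (cmp 12,15)
jne L2: taken
after mov ecx, [edi]: ecx=M[216]=13
after add ebx, ecx: ebx=56+13=69
after add edi, 4: edi=216+4=220
after add edx, 3: edx=12+3=15
cmp edx, 15  (cmp 15,15)
jne L2: not taken
after or ebx, 19: ebx=69|19=87
halt.
Total executed instructions: 36.

36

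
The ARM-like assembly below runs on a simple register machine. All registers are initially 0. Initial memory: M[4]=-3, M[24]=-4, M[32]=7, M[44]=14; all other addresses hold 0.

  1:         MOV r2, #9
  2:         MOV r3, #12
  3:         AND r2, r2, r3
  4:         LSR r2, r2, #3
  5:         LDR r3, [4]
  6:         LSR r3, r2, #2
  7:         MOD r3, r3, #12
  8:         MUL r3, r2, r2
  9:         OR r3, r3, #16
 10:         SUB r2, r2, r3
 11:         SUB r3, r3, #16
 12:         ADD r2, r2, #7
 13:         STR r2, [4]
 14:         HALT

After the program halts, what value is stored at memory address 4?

-9

after MOV r2, #9: r2=9
after MOV r3, #12: r3=12
after AND r2, r2, r3: r2=9&12=8
after LSR r2, r2, #3: r2=8>>3=1
after LDR r3, [4]: r3=M[4]=-3
after LSR r3, r2, #2: r3=1>>2=0
after MOD r3, r3, #12: r3=0%12=0
after MUL r3, r2, r2: r3=1*1=1
after OR r3, r3, #16: r3=1|16=17
after SUB r2, r2, r3: r2=1-17=-16
after SUB r3, r3, #16: r3=17-16=1
after ADD r2, r2, #7: r2=(-16)+7=-9
STR r2, [4] → M[4]=-9
halt.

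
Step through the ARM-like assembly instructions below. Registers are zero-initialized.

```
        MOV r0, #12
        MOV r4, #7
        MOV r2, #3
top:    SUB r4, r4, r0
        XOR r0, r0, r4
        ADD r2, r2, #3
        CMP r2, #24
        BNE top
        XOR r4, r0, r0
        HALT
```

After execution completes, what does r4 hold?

r0=12
r4=7
r2=3
r4=7-12=-5
r0=12^(-5)=-9
r2=3+3=6
CMP r2, #24  (cmp 6,24)
BNE top: taken
r4=(-5)-(-9)=4
r0=(-9)^4=-13
r2=6+3=9
CMP r2, #24  (cmp 9,24)
BNE top: taken
r4=4-(-13)=17
r0=(-13)^17=-30
r2=9+3=12
CMP r2, #24  (cmp 12,24)
BNE top: taken
r4=17-(-30)=47
r0=(-30)^47=-51
r2=12+3=15
CMP r2, #24  (cmp 15,24)
BNE top: taken
r4=47-(-51)=98
r0=(-51)^98=-81
r2=15+3=18
CMP r2, #24  (cmp 18,24)
BNE top: taken
r4=98-(-81)=179
r0=(-81)^179=-228
r2=18+3=21
CMP r2, #24  (cmp 21,24)
BNE top: taken
r4=179-(-228)=407
r0=(-228)^407=-373
r2=21+3=24
CMP r2, #24  (cmp 24,24)
BNE top: not taken
r4=(-373)^(-373)=0
halt.

0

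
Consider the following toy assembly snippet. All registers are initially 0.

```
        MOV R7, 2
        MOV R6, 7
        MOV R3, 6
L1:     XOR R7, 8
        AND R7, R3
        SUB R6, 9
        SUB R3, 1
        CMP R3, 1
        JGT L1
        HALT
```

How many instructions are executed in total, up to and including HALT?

34

MOV R7, 2 → R7=2
MOV R6, 7 → R6=7
MOV R3, 6 → R3=6
XOR R7, 8 → R7=2^8=10
AND R7, R3 → R7=10&6=2
SUB R6, 9 → R6=7-9=-2
SUB R3, 1 → R3=6-1=5
CMP R3, 1  (cmp 5,1)
JGT L1: taken
XOR R7, 8 → R7=2^8=10
AND R7, R3 → R7=10&5=0
SUB R6, 9 → R6=(-2)-9=-11
SUB R3, 1 → R3=5-1=4
CMP R3, 1  (cmp 4,1)
JGT L1: taken
XOR R7, 8 → R7=0^8=8
AND R7, R3 → R7=8&4=0
SUB R6, 9 → R6=(-11)-9=-20
SUB R3, 1 → R3=4-1=3
CMP R3, 1  (cmp 3,1)
JGT L1: taken
XOR R7, 8 → R7=0^8=8
AND R7, R3 → R7=8&3=0
SUB R6, 9 → R6=(-20)-9=-29
SUB R3, 1 → R3=3-1=2
CMP R3, 1  (cmp 2,1)
JGT L1: taken
XOR R7, 8 → R7=0^8=8
AND R7, R3 → R7=8&2=0
SUB R6, 9 → R6=(-29)-9=-38
SUB R3, 1 → R3=2-1=1
CMP R3, 1  (cmp 1,1)
JGT L1: not taken
halt.
Total executed instructions: 34.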